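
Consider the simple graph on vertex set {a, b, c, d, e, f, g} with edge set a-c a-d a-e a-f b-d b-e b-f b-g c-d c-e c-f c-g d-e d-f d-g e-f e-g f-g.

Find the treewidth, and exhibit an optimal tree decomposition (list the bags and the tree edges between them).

Treewidth 4.
One optimal decomposition is:
Bags: B1 = {c, d, e, f, g}  B2 = {b, d, e, f, g}  B3 = {a, c, d, e, f}
Tree: B1–B2, B1–B3

Every bag has size at most 5, so the width is 5 − 1 = 4 and tw(G) ≤ 4. Conversely, {c, d, e, f, g} is a clique of size 5, and the vertices of any clique must share a bag in every tree decomposition; so some bag has ≥ 5 vertices and tw(G) ≥ 4. Therefore the treewidth is 4.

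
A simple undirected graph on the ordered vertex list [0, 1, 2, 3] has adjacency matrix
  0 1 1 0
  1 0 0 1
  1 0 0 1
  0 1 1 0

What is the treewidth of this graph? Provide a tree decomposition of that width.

The largest bag has 3 vertices, giving width 2; this decomposition certifies tw(G) ≤ 2. The edges 2–3–1–0–2 form a cycle, so G is not a tree and its treewidth is at least 2. Combining the bounds, tw(G) = 2.

Treewidth 2.
One such decomposition:
Bags: B1 = {1, 2, 3}  B2 = {0, 1, 2}
Tree: B1–B2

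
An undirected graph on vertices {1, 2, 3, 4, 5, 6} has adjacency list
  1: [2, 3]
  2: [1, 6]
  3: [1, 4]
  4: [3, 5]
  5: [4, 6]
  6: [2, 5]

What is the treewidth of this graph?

2

A width-2 tree decomposition is:
Bags: B1 = {1, 3, 4}  B2 = {1, 4, 5}  B3 = {1, 5, 6}  B4 = {1, 2, 6}
Tree: B1–B2, B2–B3, B3–B4
Each bag holds 3 vertices, so the decomposition has width 2, which upper-bounds the treewidth. For the lower bound, G contains the cycle 1–3–4–5–6–2–1, so G is not a forest; only forests have treewidth ≤ 1, hence tw(G) ≥ 2. The upper and lower bounds meet at 2, so that is the treewidth.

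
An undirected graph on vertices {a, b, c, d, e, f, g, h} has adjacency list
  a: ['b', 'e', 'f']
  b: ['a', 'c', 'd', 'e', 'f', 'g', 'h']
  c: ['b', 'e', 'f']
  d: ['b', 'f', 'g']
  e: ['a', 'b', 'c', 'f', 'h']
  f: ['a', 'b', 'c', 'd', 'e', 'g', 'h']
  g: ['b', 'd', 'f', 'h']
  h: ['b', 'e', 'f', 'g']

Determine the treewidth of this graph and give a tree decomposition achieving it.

Each bag holds 4 vertices, so the decomposition has width 3, which upper-bounds the treewidth. On the other hand G contains the 4-clique {b, d, f, g}. A clique must lie in a single bag of any decomposition, so no decomposition can have width below 3. The upper and lower bounds meet at 3, so that is the treewidth.

Treewidth 3.
Bags: B1 = {b, c, e, f}  B2 = {b, e, f, h}  B3 = {a, b, e, f}  B4 = {b, f, g, h}  B5 = {b, d, f, g}
Tree: B1–B2, B2–B3, B2–B4, B4–B5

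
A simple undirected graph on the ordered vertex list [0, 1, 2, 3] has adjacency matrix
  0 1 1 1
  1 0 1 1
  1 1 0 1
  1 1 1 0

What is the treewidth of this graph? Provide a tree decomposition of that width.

Treewidth 3.
Bags: B1 = {0, 1, 2, 3}
Tree: (single bag)

A single bag containing all 4 vertices is trivially a valid decomposition of width 3. Conversely, {0, 1, 2, 3} is a clique of size 4, and the vertices of any clique must share a bag in every tree decomposition; so some bag has ≥ 4 vertices and tw(G) ≥ 3. Combining the bounds, tw(G) = 3.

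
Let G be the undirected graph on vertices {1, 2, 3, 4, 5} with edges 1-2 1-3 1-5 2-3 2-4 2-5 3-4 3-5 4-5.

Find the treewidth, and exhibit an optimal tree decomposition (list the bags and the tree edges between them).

Treewidth 3.
Bags: B1 = {1, 2, 3, 5}  B2 = {2, 3, 4, 5}
Tree: B1–B2

Every bag has size at most 4, so the width is 4 − 1 = 3 and tw(G) ≤ 3. On the other hand G contains the 4-clique {1, 2, 3, 5}. A clique must lie in a single bag of any decomposition, so no decomposition can have width below 3. Hence tw(G) = 3 exactly.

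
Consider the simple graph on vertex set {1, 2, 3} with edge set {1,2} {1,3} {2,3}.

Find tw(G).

A width-2 tree decomposition is:
Bags: B1 = {1, 2, 3}
Tree: (single bag)
With just one bag of size 3, the width is 3 − 1 = 2, so tw(G) ≤ 2. Conversely, {1, 2, 3} is a clique of size 3, and the vertices of any clique must share a bag in every tree decomposition; so some bag has ≥ 3 vertices and tw(G) ≥ 2. The upper and lower bounds meet at 2, so that is the treewidth.

2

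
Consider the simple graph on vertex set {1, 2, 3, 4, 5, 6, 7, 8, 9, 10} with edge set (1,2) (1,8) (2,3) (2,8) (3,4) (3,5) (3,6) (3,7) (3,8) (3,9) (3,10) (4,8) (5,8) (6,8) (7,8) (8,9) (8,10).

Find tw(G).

2

A width-2 tree decomposition is:
Bags: B1 = {3, 8, 9}  B2 = {3, 6, 8}  B3 = {3, 8, 10}  B4 = {2, 3, 8}  B5 = {3, 5, 8}  B6 = {1, 2, 8}  B7 = {3, 4, 8}  B8 = {3, 7, 8}
Tree: B1–B2, B1–B3, B3–B4, B2–B5, B4–B6, B3–B7, B5–B8
Every bag has size at most 3, so the width is 3 − 1 = 2 and tw(G) ≤ 2. Conversely, {1, 2, 8} is a clique of size 3, and the vertices of any clique must share a bag in every tree decomposition; so some bag has ≥ 3 vertices and tw(G) ≥ 2. Combining the bounds, tw(G) = 2.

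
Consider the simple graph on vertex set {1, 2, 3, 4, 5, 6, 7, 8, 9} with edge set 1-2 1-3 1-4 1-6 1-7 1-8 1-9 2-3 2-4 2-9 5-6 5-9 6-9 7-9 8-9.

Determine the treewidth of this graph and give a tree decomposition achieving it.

Treewidth 2.
One optimal decomposition is:
Bags: B1 = {1, 2, 4}  B2 = {1, 2, 9}  B3 = {1, 6, 9}  B4 = {5, 6, 9}  B5 = {1, 7, 9}  B6 = {1, 2, 3}  B7 = {1, 8, 9}
Tree: B1–B2, B2–B3, B3–B4, B3–B5, B1–B6, B3–B7

Each bag holds 3 vertices, so the decomposition has width 2, which upper-bounds the treewidth. Conversely, {1, 8, 9} is a clique of size 3, and the vertices of any clique must share a bag in every tree decomposition; so some bag has ≥ 3 vertices and tw(G) ≥ 2. Therefore the treewidth is 2.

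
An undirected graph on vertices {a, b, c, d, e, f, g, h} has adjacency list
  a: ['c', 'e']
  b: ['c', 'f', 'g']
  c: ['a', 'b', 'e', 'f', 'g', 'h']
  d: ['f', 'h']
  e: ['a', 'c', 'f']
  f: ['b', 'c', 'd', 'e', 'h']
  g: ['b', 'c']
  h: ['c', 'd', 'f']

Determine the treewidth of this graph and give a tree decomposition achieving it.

The largest bag has 3 vertices, giving width 2; this decomposition certifies tw(G) ≤ 2. Conversely, {d, f, h} is a clique of size 3, and the vertices of any clique must share a bag in every tree decomposition; so some bag has ≥ 3 vertices and tw(G) ≥ 2. Combining the bounds, tw(G) = 2.

Treewidth 2.
Bags: B1 = {c, e, f}  B2 = {c, f, h}  B3 = {d, f, h}  B4 = {a, c, e}  B5 = {b, c, f}  B6 = {b, c, g}
Tree: B1–B2, B2–B3, B1–B4, B2–B5, B5–B6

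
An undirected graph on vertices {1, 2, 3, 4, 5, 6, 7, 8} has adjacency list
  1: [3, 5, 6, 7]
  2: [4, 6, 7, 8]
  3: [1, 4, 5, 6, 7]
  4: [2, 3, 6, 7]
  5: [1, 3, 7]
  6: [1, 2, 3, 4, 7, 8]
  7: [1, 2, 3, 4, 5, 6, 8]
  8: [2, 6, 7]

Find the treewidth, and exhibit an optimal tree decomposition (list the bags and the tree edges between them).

Treewidth 3.
One such decomposition:
Bags: B1 = {3, 4, 6, 7}  B2 = {1, 3, 6, 7}  B3 = {2, 4, 6, 7}  B4 = {1, 3, 5, 7}  B5 = {2, 6, 7, 8}
Tree: B1–B2, B1–B3, B2–B4, B3–B5

Every bag has size at most 4, so the width is 4 − 1 = 3 and tw(G) ≤ 3. Conversely, {1, 3, 5, 7} is a clique of size 4, and the vertices of any clique must share a bag in every tree decomposition; so some bag has ≥ 4 vertices and tw(G) ≥ 3. Combining the bounds, tw(G) = 3.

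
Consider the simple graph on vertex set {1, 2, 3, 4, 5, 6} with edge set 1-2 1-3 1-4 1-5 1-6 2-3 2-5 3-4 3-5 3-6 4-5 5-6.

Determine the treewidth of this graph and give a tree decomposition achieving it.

Treewidth 3.
Bags: B1 = {1, 3, 5, 6}  B2 = {1, 3, 4, 5}  B3 = {1, 2, 3, 5}
Tree: B1–B2, B1–B3

Each bag holds 4 vertices, so the decomposition has width 3, which upper-bounds the treewidth. On the other hand G contains the 4-clique {1, 2, 3, 5}. A clique must lie in a single bag of any decomposition, so no decomposition can have width below 3. Therefore the treewidth is 3.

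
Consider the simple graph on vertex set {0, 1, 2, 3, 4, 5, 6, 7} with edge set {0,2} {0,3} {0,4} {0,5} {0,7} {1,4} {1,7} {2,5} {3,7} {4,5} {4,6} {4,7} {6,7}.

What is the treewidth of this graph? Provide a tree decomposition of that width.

Treewidth 2.
One optimal decomposition is:
Bags: B1 = {4, 6, 7}  B2 = {0, 4, 7}  B3 = {1, 4, 7}  B4 = {0, 4, 5}  B5 = {0, 3, 7}  B6 = {0, 2, 5}
Tree: B1–B2, B2–B3, B2–B4, B2–B5, B4–B6

The largest bag has 3 vertices, giving width 2; this decomposition certifies tw(G) ≤ 2. Conversely, {0, 2, 5} is a clique of size 3, and the vertices of any clique must share a bag in every tree decomposition; so some bag has ≥ 3 vertices and tw(G) ≥ 2. Therefore the treewidth is 2.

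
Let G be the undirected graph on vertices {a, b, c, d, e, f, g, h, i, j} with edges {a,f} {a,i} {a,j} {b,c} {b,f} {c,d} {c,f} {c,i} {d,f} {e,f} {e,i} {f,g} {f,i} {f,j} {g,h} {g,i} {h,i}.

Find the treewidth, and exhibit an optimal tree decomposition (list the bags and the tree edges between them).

Treewidth 2.
One such decomposition:
Bags: B1 = {f, g, i}  B2 = {c, f, i}  B3 = {a, f, i}  B4 = {a, f, j}  B5 = {b, c, f}  B6 = {e, f, i}  B7 = {c, d, f}  B8 = {g, h, i}
Tree: B1–B2, B2–B3, B3–B4, B2–B5, B1–B6, B2–B7, B1–B8

Each bag holds 3 vertices, so the decomposition has width 2, which upper-bounds the treewidth. Conversely, {g, h, i} is a clique of size 3, and the vertices of any clique must share a bag in every tree decomposition; so some bag has ≥ 3 vertices and tw(G) ≥ 2. Hence tw(G) = 2 exactly.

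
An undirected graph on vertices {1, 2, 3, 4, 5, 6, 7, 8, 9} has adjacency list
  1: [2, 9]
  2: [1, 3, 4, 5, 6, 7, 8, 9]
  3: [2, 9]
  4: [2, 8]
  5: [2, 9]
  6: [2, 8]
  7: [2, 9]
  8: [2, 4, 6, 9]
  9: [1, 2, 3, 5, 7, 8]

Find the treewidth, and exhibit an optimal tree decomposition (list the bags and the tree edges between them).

Treewidth 2.
One such decomposition:
Bags: B1 = {1, 2, 9}  B2 = {2, 3, 9}  B3 = {2, 8, 9}  B4 = {2, 6, 8}  B5 = {2, 7, 9}  B6 = {2, 4, 8}  B7 = {2, 5, 9}
Tree: B1–B2, B2–B3, B3–B4, B1–B5, B4–B6, B2–B7

Each bag holds 3 vertices, so the decomposition has width 2, which upper-bounds the treewidth. On the other hand G contains the 3-clique {1, 2, 9}. A clique must lie in a single bag of any decomposition, so no decomposition can have width below 2. Combining the bounds, tw(G) = 2.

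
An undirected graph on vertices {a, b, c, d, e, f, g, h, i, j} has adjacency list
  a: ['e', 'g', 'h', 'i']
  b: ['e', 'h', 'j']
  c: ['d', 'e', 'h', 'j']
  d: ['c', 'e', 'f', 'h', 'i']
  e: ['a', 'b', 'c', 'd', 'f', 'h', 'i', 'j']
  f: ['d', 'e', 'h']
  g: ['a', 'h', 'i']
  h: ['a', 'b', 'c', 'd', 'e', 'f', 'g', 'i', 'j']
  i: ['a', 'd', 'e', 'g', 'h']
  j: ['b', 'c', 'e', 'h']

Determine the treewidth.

A width-3 tree decomposition is:
Bags: B1 = {c, d, e, h}  B2 = {c, e, h, j}  B3 = {d, e, h, i}  B4 = {a, e, h, i}  B5 = {b, e, h, j}  B6 = {d, e, f, h}  B7 = {a, g, h, i}
Tree: B1–B2, B1–B3, B3–B4, B2–B5, B3–B6, B4–B7
Every bag has size at most 4, so the width is 4 − 1 = 3 and tw(G) ≤ 3. For the lower bound, the 4 vertices {a, g, h, i} are pairwise adjacent, and any tree decomposition puts a clique entirely inside one bag — forcing width ≥ 3. Hence tw(G) = 3 exactly.

3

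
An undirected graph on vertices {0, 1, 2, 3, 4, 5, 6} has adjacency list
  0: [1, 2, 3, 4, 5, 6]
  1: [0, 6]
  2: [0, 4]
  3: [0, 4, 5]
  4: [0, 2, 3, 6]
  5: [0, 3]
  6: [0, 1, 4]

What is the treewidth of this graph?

A width-2 tree decomposition is:
Bags: B1 = {0, 3, 4}  B2 = {0, 2, 4}  B3 = {0, 4, 6}  B4 = {0, 3, 5}  B5 = {0, 1, 6}
Tree: B1–B2, B1–B3, B1–B4, B3–B5
Each bag holds 3 vertices, so the decomposition has width 2, which upper-bounds the treewidth. Conversely, {0, 1, 6} is a clique of size 3, and the vertices of any clique must share a bag in every tree decomposition; so some bag has ≥ 3 vertices and tw(G) ≥ 2. Combining the bounds, tw(G) = 2.

2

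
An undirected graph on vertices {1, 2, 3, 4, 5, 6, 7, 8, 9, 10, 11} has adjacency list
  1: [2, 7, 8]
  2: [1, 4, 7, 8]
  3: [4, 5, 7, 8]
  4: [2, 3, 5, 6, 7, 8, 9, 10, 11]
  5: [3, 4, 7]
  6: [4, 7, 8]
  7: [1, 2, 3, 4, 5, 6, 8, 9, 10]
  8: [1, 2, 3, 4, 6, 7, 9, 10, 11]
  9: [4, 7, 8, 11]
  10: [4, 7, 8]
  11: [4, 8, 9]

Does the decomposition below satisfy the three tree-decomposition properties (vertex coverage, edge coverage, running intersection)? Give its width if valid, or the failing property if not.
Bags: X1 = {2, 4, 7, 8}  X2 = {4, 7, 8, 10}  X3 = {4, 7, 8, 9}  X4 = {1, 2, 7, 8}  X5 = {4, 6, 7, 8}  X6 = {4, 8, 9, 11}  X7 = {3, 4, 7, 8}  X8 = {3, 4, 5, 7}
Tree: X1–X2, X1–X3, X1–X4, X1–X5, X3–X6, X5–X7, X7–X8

Yes; width 3.

Vertex coverage: the bags together contain {1, 2, 3, 4, 5, 6, 7, 8, 9, 10, 11}, the full vertex set. Edge coverage: each edge of G has both endpoints in at least one bag. Running intersection: for every vertex, the bags containing it form a connected subtree. All three properties hold, so this is a valid tree decomposition of width max|bag| − 1 = 3, and hence tw(G) ≤ 3.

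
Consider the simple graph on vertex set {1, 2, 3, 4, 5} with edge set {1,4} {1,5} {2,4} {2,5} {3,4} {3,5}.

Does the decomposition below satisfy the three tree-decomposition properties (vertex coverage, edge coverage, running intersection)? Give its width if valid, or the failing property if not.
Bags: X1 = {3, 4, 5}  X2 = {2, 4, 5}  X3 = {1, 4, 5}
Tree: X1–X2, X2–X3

Yes; width 2.

Every vertex of G appears in some bag (union = {1, 2, 3, 4, 5}); every edge is covered by a bag; and for each vertex v the set of bags containing v is connected in the bag tree. The decomposition is therefore valid. The largest bag has 3 vertices, so the width is 2.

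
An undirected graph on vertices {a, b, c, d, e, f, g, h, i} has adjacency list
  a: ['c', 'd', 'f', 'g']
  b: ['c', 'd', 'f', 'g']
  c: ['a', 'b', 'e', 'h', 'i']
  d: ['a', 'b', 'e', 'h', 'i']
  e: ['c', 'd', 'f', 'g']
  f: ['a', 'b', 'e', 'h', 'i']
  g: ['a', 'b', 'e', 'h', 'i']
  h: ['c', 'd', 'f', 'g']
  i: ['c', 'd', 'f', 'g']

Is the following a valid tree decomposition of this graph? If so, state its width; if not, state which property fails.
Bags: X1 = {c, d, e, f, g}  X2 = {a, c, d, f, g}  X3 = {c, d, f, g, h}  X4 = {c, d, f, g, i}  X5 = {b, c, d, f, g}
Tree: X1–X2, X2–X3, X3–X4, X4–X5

Yes; width 4.

Checking the three conditions: (i) the bags cover all of {a, b, c, d, e, f, g, h, i}; (ii) for each edge, some bag contains both endpoints; (iii) the bags containing any fixed vertex form a subtree. All hold, so the decomposition is valid with width 5 − 1 = 4.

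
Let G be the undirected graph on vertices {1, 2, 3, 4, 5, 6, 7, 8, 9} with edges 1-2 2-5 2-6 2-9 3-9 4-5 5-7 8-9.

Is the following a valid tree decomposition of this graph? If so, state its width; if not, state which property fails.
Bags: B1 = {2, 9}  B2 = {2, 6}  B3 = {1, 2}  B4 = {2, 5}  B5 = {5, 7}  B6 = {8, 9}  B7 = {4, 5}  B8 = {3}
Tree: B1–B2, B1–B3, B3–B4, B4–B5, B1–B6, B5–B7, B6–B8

No — edge (9,3) lies in no bag.

A tree decomposition must satisfy three properties: every vertex lies in some bag; for every edge, both endpoints lie together in some bag; and for every vertex, the bags containing it form a connected subtree. Here edge (9,3) lies in no bag, so the decomposition is invalid.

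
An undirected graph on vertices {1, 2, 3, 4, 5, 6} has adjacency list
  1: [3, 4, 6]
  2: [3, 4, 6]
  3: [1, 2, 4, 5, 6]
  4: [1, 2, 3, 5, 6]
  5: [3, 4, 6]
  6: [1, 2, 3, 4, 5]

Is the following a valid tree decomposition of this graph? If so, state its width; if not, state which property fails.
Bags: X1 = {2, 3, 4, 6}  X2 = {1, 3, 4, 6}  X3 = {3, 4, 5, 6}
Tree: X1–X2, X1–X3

Yes; width 3.

Every vertex of G appears in some bag (union = {1, 2, 3, 4, 5, 6}); every edge is covered by a bag; and for each vertex v the set of bags containing v is connected in the bag tree. The decomposition is therefore valid. The largest bag has 4 vertices, so the width is 3.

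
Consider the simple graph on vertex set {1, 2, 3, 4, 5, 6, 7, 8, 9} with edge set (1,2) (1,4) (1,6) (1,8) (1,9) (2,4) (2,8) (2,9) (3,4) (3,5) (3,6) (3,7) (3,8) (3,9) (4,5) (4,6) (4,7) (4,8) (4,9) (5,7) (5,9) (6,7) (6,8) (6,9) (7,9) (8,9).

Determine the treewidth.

4

A width-4 tree decomposition is:
Bags: B1 = {1, 4, 6, 8, 9}  B2 = {3, 4, 6, 8, 9}  B3 = {3, 4, 6, 7, 9}  B4 = {3, 4, 5, 7, 9}  B5 = {1, 2, 4, 8, 9}
Tree: B1–B2, B2–B3, B3–B4, B1–B5
The largest bag has 5 vertices, giving width 4; this decomposition certifies tw(G) ≤ 4. For the lower bound, the 5 vertices {1, 2, 4, 8, 9} are pairwise adjacent, and any tree decomposition puts a clique entirely inside one bag — forcing width ≥ 4. The upper and lower bounds meet at 4, so that is the treewidth.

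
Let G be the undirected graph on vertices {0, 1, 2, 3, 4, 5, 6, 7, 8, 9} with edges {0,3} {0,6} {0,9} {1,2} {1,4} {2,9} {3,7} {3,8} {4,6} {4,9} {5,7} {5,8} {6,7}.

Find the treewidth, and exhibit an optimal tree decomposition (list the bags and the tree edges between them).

Treewidth 2.
Bags: B1 = {1, 2, 9}  B2 = {1, 4, 9}  B3 = {0, 4, 9}  B4 = {0, 4, 6}  B5 = {0, 3, 6}  B6 = {3, 6, 7}  B7 = {3, 7, 8}  B8 = {5, 7, 8}
Tree: B1–B2, B2–B3, B3–B4, B4–B5, B5–B6, B6–B7, B7–B8

Each bag holds 3 vertices, so the decomposition has width 2, which upper-bounds the treewidth. The edges 2–1–4–9–2 form a cycle, so G is not a tree and its treewidth is at least 2. Therefore the treewidth is 2.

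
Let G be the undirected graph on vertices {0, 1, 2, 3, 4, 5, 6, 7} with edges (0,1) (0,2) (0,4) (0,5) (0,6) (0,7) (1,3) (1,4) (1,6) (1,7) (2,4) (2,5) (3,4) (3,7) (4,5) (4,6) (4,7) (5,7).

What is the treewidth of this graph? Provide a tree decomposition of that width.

The largest bag has 4 vertices, giving width 3; this decomposition certifies tw(G) ≤ 3. On the other hand G contains the 4-clique {0, 1, 4, 6}. A clique must lie in a single bag of any decomposition, so no decomposition can have width below 3. The upper and lower bounds meet at 3, so that is the treewidth.

Treewidth 3.
Bags: B1 = {0, 4, 5, 7}  B2 = {0, 1, 4, 7}  B3 = {0, 2, 4, 5}  B4 = {0, 1, 4, 6}  B5 = {1, 3, 4, 7}
Tree: B1–B2, B1–B3, B2–B4, B2–B5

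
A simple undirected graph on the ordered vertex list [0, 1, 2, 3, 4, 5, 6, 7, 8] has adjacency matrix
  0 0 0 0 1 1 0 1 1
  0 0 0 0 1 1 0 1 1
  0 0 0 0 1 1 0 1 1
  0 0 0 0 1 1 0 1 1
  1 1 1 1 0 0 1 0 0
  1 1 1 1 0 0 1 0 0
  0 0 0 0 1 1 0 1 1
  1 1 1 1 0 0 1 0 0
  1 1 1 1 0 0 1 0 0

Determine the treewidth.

A width-4 tree decomposition is:
Bags: B1 = {1, 4, 5, 7, 8}  B2 = {2, 4, 5, 7, 8}  B3 = {3, 4, 5, 7, 8}  B4 = {0, 4, 5, 7, 8}  B5 = {4, 5, 6, 7, 8}
Tree: B1–B2, B2–B3, B3–B4, B4–B5
The largest bag has 5 vertices, giving width 4; this decomposition certifies tw(G) ≤ 4. For the lower bound: the 5 vertex sets {1,4}, {2,5}, {3,7}, {8}, {0} are disjoint, each induces a connected subgraph, and every pair is joined by at least one edge of G. Contracting each set to a single vertex therefore yields K_{5} as a minor, and since treewidth is minor-monotone, tw(G) ≥ tw(K_{5}) = 4. The upper and lower bounds meet at 4, so that is the treewidth.

4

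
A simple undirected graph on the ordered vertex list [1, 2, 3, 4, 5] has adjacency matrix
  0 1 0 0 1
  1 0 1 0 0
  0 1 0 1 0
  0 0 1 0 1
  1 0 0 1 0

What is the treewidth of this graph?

A width-2 tree decomposition is:
Bags: B1 = {1, 2, 3}  B2 = {1, 3, 5}  B3 = {3, 4, 5}
Tree: B1–B2, B2–B3
Each bag holds 3 vertices, so the decomposition has width 2, which upper-bounds the treewidth. For the lower bound, G contains the cycle 3–2–1–5–4–3, so G is not a forest; only forests have treewidth ≤ 1, hence tw(G) ≥ 2. Combining the bounds, tw(G) = 2.

2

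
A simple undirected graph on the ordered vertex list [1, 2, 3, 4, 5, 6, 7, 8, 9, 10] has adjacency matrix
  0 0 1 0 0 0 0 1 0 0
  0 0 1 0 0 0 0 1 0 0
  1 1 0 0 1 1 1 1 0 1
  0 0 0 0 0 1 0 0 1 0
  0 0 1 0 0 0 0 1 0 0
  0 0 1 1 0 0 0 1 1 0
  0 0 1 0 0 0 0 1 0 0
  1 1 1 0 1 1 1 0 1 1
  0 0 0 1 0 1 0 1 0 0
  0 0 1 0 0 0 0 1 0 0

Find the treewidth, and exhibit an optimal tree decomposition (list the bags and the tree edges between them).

Every bag has size at most 3, so the width is 3 − 1 = 2 and tw(G) ≤ 2. Conversely, {6, 8, 9} is a clique of size 3, and the vertices of any clique must share a bag in every tree decomposition; so some bag has ≥ 3 vertices and tw(G) ≥ 2. Combining the bounds, tw(G) = 2.

Treewidth 2.
One optimal decomposition is:
Bags: B1 = {3, 7, 8}  B2 = {3, 6, 8}  B3 = {6, 8, 9}  B4 = {3, 8, 10}  B5 = {2, 3, 8}  B6 = {3, 5, 8}  B7 = {1, 3, 8}  B8 = {4, 6, 9}
Tree: B1–B2, B2–B3, B2–B4, B4–B5, B1–B6, B6–B7, B3–B8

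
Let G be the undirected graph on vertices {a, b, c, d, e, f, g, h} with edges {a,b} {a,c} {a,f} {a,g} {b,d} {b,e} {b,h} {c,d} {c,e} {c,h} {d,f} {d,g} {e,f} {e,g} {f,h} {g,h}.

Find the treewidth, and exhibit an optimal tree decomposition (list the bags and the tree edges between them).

Every bag has size at most 5, so the width is 5 − 1 = 4 and tw(G) ≤ 4. For the lower bound: the 5 vertex sets {g,h}, {a,b}, {c,e}, {d}, {f} are disjoint, each induces a connected subgraph, and every pair is joined by at least one edge of G. Contracting each set to a single vertex therefore yields K_{5} as a minor, and since treewidth is minor-monotone, tw(G) ≥ tw(K_{5}) = 4. The upper and lower bounds meet at 4, so that is the treewidth.

Treewidth 4.
One such decomposition:
Bags: B1 = {a, d, e, g, h}  B2 = {a, b, d, e, h}  B3 = {a, c, d, e, h}  B4 = {a, d, e, f, h}
Tree: B1–B2, B2–B3, B3–B4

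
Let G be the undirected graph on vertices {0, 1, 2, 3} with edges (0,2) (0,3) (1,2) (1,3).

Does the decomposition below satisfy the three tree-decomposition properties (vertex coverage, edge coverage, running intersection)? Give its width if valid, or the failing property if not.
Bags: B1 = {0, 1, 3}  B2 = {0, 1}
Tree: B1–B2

A tree decomposition must satisfy three properties: every vertex lies in some bag; for every edge, both endpoints lie together in some bag; and for every vertex, the bags containing it form a connected subtree. Here vertex 2 appears in no bag, so the decomposition is invalid.

No — vertex 2 appears in no bag.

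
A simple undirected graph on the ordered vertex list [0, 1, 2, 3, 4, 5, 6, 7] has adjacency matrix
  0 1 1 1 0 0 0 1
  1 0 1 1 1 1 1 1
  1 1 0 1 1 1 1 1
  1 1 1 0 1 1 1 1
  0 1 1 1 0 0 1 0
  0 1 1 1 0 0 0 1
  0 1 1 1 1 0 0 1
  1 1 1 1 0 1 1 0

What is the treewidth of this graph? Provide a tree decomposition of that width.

Every bag has size at most 5, so the width is 5 − 1 = 4 and tw(G) ≤ 4. For the lower bound, the 5 vertices {1, 2, 3, 4, 6} are pairwise adjacent, and any tree decomposition puts a clique entirely inside one bag — forcing width ≥ 4. Hence tw(G) = 4 exactly.

Treewidth 4.
One such decomposition:
Bags: B1 = {0, 1, 2, 3, 7}  B2 = {1, 2, 3, 5, 7}  B3 = {1, 2, 3, 6, 7}  B4 = {1, 2, 3, 4, 6}
Tree: B1–B2, B2–B3, B3–B4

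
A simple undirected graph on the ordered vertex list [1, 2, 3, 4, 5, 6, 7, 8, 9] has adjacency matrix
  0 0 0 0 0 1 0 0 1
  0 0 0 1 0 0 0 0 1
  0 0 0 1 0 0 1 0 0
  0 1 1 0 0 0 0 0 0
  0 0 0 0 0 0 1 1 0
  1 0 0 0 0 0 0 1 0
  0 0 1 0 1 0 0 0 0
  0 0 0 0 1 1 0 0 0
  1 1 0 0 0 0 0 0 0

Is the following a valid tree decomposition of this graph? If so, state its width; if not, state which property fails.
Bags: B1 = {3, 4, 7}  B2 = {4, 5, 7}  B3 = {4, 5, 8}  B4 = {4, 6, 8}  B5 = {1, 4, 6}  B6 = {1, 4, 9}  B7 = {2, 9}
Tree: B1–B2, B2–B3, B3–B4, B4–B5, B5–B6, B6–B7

No — edge (4,2) lies in no bag.

A tree decomposition must satisfy three properties: every vertex lies in some bag; for every edge, both endpoints lie together in some bag; and for every vertex, the bags containing it form a connected subtree. Here edge (4,2) lies in no bag, so the decomposition is invalid.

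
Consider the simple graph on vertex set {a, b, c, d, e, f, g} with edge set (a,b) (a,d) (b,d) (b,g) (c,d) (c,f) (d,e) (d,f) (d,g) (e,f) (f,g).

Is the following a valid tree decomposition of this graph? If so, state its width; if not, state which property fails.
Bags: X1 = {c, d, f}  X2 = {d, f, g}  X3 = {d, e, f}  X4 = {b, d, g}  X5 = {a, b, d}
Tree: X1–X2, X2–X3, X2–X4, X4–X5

Vertex coverage: the bags together contain {a, b, c, d, e, f, g}, the full vertex set. Edge coverage: each edge of G has both endpoints in at least one bag. Running intersection: for every vertex, the bags containing it form a connected subtree. All three properties hold, so this is a valid tree decomposition of width max|bag| − 1 = 2, and hence tw(G) ≤ 2.

Yes; width 2.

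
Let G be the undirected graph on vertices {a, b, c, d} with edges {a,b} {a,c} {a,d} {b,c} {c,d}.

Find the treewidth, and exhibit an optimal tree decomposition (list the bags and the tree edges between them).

The largest bag has 3 vertices, giving width 2; this decomposition certifies tw(G) ≤ 2. For the lower bound, the 3 vertices {a, c, d} are pairwise adjacent, and any tree decomposition puts a clique entirely inside one bag — forcing width ≥ 2. Hence tw(G) = 2 exactly.

Treewidth 2.
One such decomposition:
Bags: B1 = {a, c, d}  B2 = {a, b, c}
Tree: B1–B2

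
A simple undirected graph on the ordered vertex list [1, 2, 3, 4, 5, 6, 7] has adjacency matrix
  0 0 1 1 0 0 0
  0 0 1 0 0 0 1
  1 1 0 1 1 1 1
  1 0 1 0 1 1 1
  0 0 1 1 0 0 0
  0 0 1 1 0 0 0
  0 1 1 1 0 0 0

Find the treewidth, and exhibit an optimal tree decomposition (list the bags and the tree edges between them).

Every bag has size at most 3, so the width is 3 − 1 = 2 and tw(G) ≤ 2. Conversely, {2, 3, 7} is a clique of size 3, and the vertices of any clique must share a bag in every tree decomposition; so some bag has ≥ 3 vertices and tw(G) ≥ 2. Combining the bounds, tw(G) = 2.

Treewidth 2.
One optimal decomposition is:
Bags: B1 = {3, 4, 6}  B2 = {3, 4, 7}  B3 = {2, 3, 7}  B4 = {1, 3, 4}  B5 = {3, 4, 5}
Tree: B1–B2, B2–B3, B2–B4, B2–B5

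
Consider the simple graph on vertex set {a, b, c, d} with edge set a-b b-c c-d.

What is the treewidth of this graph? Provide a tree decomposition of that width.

The largest bag has 2 vertices, giving width 1; this decomposition certifies tw(G) ≤ 1. Since G has at least one edge (e.g. d–c), it is not an edgeless graph, so tw(G) ≥ 1. Hence tw(G) = 1 exactly.

Treewidth 1.
Bags: B1 = {c, d}  B2 = {b, c}  B3 = {a, b}
Tree: B1–B2, B2–B3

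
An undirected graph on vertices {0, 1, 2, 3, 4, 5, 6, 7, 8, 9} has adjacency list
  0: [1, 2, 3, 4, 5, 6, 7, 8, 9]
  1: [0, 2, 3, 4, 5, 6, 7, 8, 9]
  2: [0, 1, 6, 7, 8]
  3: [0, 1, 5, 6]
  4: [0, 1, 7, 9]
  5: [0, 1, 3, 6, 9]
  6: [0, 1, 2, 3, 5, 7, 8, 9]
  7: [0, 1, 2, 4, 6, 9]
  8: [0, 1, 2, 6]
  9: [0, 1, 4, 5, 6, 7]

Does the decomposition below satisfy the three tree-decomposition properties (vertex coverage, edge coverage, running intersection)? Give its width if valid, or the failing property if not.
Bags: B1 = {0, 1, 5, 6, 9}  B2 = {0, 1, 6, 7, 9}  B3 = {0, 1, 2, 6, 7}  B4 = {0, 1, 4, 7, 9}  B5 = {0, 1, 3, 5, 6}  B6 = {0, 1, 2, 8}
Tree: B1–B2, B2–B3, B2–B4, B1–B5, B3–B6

A tree decomposition must satisfy three properties: every vertex lies in some bag; for every edge, both endpoints lie together in some bag; and for every vertex, the bags containing it form a connected subtree. Here edge (6,8) lies in no bag, so the decomposition is invalid.

No — edge (6,8) lies in no bag.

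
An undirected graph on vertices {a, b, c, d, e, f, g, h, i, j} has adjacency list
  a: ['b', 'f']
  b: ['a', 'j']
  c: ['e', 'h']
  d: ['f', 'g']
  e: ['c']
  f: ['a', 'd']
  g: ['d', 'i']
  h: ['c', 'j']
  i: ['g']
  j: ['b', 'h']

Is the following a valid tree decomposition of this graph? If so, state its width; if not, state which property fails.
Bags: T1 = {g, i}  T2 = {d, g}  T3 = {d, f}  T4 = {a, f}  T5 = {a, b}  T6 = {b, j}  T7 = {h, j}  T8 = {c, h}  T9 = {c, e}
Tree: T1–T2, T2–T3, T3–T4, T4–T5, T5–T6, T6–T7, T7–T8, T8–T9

Checking the three conditions: (i) the bags cover all of {a, b, c, d, e, f, g, h, i, j}; (ii) for each edge, some bag contains both endpoints; (iii) the bags containing any fixed vertex form a subtree. All hold, so the decomposition is valid with width 2 − 1 = 1.

Yes; width 1.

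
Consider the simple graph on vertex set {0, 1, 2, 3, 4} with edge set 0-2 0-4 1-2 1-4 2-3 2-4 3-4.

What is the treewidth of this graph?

A width-2 tree decomposition is:
Bags: B1 = {0, 2, 4}  B2 = {1, 2, 4}  B3 = {2, 3, 4}
Tree: B1–B2, B2–B3
The largest bag has 3 vertices, giving width 2; this decomposition certifies tw(G) ≤ 2. Conversely, {0, 2, 4} is a clique of size 3, and the vertices of any clique must share a bag in every tree decomposition; so some bag has ≥ 3 vertices and tw(G) ≥ 2. The upper and lower bounds meet at 2, so that is the treewidth.

2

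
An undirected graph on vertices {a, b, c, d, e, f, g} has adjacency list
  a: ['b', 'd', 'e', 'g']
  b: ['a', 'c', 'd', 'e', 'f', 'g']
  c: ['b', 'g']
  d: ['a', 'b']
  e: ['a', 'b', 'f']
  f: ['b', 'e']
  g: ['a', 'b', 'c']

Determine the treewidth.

A width-2 tree decomposition is:
Bags: B1 = {a, b, g}  B2 = {a, b, e}  B3 = {b, c, g}  B4 = {a, b, d}  B5 = {b, e, f}
Tree: B1–B2, B1–B3, B2–B4, B2–B5
Each bag holds 3 vertices, so the decomposition has width 2, which upper-bounds the treewidth. For the lower bound, the 3 vertices {a, b, g} are pairwise adjacent, and any tree decomposition puts a clique entirely inside one bag — forcing width ≥ 2. Combining the bounds, tw(G) = 2.

2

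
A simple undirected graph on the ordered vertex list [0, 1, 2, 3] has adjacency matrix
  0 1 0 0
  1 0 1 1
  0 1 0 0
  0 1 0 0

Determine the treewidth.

1

A width-1 tree decomposition is:
Bags: B1 = {0, 1}  B2 = {1, 3}  B3 = {1, 2}
Tree: B1–B2, B2–B3
The largest bag has 2 vertices, giving width 1; this decomposition certifies tw(G) ≤ 1. G has an edge, so its treewidth is at least 1. Hence tw(G) = 1 exactly.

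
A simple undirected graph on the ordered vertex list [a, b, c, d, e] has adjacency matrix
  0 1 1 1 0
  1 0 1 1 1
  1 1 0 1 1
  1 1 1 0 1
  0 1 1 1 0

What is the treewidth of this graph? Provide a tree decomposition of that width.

The largest bag has 4 vertices, giving width 3; this decomposition certifies tw(G) ≤ 3. Conversely, {b, c, d, e} is a clique of size 4, and the vertices of any clique must share a bag in every tree decomposition; so some bag has ≥ 4 vertices and tw(G) ≥ 3. Hence tw(G) = 3 exactly.

Treewidth 3.
One optimal decomposition is:
Bags: B1 = {b, c, d, e}  B2 = {a, b, c, d}
Tree: B1–B2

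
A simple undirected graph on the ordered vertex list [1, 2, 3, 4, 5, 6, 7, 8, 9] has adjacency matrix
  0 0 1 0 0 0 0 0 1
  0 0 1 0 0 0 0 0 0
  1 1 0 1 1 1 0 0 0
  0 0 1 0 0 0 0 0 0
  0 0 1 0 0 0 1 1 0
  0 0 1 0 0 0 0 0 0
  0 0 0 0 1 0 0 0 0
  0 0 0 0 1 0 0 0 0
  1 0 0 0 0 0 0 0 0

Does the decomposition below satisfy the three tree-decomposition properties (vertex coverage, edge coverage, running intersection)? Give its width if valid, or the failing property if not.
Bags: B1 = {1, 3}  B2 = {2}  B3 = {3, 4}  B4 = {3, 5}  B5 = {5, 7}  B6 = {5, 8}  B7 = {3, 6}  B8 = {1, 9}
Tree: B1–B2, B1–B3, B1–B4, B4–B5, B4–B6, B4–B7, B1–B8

A tree decomposition must satisfy three properties: every vertex lies in some bag; for every edge, both endpoints lie together in some bag; and for every vertex, the bags containing it form a connected subtree. Here edge (3,2) lies in no bag, so the decomposition is invalid.

No — edge (3,2) lies in no bag.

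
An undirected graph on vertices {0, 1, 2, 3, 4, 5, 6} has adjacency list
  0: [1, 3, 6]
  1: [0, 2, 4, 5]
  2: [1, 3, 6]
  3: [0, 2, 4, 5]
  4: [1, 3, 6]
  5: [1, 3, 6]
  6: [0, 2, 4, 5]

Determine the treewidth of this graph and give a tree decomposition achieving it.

Each bag holds 4 vertices, so the decomposition has width 3, which upper-bounds the treewidth. For the lower bound: the 4 vertex sets {4,6}, {1,2}, {3}, {0} are disjoint, each induces a connected subgraph, and every pair is joined by at least one edge of G. Contracting each set to a single vertex therefore yields K_{4} as a minor, and since treewidth is minor-monotone, tw(G) ≥ tw(K_{4}) = 3. Hence tw(G) = 3 exactly.

Treewidth 3.
Bags: B1 = {1, 3, 4, 6}  B2 = {1, 2, 3, 6}  B3 = {0, 1, 3, 6}  B4 = {1, 3, 5, 6}
Tree: B1–B2, B2–B3, B3–B4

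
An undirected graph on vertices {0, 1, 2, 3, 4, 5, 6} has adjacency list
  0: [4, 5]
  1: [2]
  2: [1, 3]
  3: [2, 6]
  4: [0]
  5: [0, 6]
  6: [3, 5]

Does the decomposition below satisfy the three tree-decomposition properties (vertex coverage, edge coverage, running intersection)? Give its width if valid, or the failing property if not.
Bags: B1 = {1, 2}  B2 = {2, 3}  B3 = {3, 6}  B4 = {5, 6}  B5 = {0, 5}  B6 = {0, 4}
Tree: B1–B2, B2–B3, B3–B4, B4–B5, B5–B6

Yes; width 1.

Every vertex of G appears in some bag (union = {0, 1, 2, 3, 4, 5, 6}); every edge is covered by a bag; and for each vertex v the set of bags containing v is connected in the bag tree. The decomposition is therefore valid. The largest bag has 2 vertices, so the width is 1.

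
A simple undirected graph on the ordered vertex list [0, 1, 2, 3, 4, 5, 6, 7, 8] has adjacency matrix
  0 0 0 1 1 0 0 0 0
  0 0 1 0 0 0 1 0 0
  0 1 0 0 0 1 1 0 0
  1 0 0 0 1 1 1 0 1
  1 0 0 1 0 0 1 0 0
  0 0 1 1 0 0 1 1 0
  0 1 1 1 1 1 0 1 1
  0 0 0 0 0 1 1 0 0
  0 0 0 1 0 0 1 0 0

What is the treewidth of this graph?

A width-2 tree decomposition is:
Bags: B1 = {3, 5, 6}  B2 = {3, 4, 6}  B3 = {3, 6, 8}  B4 = {2, 5, 6}  B5 = {1, 2, 6}  B6 = {0, 3, 4}  B7 = {5, 6, 7}
Tree: B1–B2, B1–B3, B1–B4, B4–B5, B2–B6, B4–B7
The largest bag has 3 vertices, giving width 2; this decomposition certifies tw(G) ≤ 2. Conversely, {0, 3, 4} is a clique of size 3, and the vertices of any clique must share a bag in every tree decomposition; so some bag has ≥ 3 vertices and tw(G) ≥ 2. The upper and lower bounds meet at 2, so that is the treewidth.

2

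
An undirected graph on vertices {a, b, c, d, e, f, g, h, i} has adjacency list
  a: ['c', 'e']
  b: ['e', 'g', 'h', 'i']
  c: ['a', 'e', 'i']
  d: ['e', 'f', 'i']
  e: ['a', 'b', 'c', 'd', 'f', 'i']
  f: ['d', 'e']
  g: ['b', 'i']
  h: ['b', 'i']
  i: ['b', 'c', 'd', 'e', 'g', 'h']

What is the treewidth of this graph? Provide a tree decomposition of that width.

Treewidth 2.
Bags: B1 = {b, g, i}  B2 = {b, h, i}  B3 = {b, e, i}  B4 = {c, e, i}  B5 = {d, e, i}  B6 = {a, c, e}  B7 = {d, e, f}
Tree: B1–B2, B1–B3, B3–B4, B4–B5, B4–B6, B5–B7

Each bag holds 3 vertices, so the decomposition has width 2, which upper-bounds the treewidth. Conversely, {a, c, e} is a clique of size 3, and the vertices of any clique must share a bag in every tree decomposition; so some bag has ≥ 3 vertices and tw(G) ≥ 2. Combining the bounds, tw(G) = 2.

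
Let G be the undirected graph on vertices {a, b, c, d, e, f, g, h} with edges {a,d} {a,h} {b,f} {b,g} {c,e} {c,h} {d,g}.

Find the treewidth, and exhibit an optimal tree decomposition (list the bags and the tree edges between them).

Treewidth 1.
One optimal decomposition is:
Bags: B1 = {b, f}  B2 = {b, g}  B3 = {d, g}  B4 = {a, d}  B5 = {a, h}  B6 = {c, h}  B7 = {c, e}
Tree: B1–B2, B2–B3, B3–B4, B4–B5, B5–B6, B6–B7

The largest bag has 2 vertices, giving width 1; this decomposition certifies tw(G) ≤ 1. Any graph with an edge has treewidth ≥ 1, and G has the edge f–b. Therefore the treewidth is 1.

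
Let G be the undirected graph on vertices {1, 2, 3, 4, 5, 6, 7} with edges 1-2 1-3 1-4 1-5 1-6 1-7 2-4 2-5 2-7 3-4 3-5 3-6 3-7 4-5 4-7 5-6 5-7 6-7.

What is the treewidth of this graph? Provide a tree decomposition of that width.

The largest bag has 5 vertices, giving width 4; this decomposition certifies tw(G) ≤ 4. For the lower bound, the 5 vertices {1, 2, 4, 5, 7} are pairwise adjacent, and any tree decomposition puts a clique entirely inside one bag — forcing width ≥ 4. Therefore the treewidth is 4.

Treewidth 4.
One such decomposition:
Bags: B1 = {1, 3, 5, 6, 7}  B2 = {1, 3, 4, 5, 7}  B3 = {1, 2, 4, 5, 7}
Tree: B1–B2, B2–B3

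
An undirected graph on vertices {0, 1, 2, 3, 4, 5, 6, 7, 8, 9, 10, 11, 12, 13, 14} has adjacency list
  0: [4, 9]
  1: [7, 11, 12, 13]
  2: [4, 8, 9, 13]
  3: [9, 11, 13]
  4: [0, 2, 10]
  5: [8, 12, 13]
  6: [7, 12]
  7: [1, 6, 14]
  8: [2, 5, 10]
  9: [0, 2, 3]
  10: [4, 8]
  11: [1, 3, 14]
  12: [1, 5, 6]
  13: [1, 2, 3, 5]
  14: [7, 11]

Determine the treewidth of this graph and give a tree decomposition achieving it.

The largest bag has 4 vertices, giving width 3; this decomposition certifies tw(G) ≤ 3. For the lower bound: the 4 vertex sets {6,7,14}, {12}, {1}, {3,5,11,13} are disjoint, each induces a connected subgraph, and every pair is joined by at least one edge of G. Contracting each set to a single vertex therefore yields K_{4} as a minor, and since treewidth is minor-monotone, tw(G) ≥ tw(K_{4}) = 3. Hence tw(G) = 3 exactly.

Treewidth 3.
One such decomposition:
Bags: B1 = {6, 7, 12, 14}  B2 = {1, 7, 12, 14}  B3 = {1, 11, 12, 14}  B4 = {1, 5, 11, 12}  B5 = {1, 5, 11, 13}  B6 = {3, 5, 11, 13}  B7 = {3, 5, 8, 13}  B8 = {2, 3, 8, 13}  B9 = {2, 3, 8, 9}  B10 = {2, 8, 9, 10}  B11 = {2, 4, 9, 10}  B12 = {0, 4, 9, 10}
Tree: B1–B2, B2–B3, B3–B4, B4–B5, B5–B6, B6–B7, B7–B8, B8–B9, B9–B10, B10–B11, B11–B12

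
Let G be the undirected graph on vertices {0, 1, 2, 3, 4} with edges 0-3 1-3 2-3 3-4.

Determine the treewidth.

A width-1 tree decomposition is:
Bags: B1 = {2, 3}  B2 = {3, 4}  B3 = {1, 3}  B4 = {0, 3}
Tree: B1–B2, B2–B3, B3–B4
Every bag has size at most 2, so the width is 2 − 1 = 1 and tw(G) ≤ 1. G has an edge, so its treewidth is at least 1. Hence tw(G) = 1 exactly.

1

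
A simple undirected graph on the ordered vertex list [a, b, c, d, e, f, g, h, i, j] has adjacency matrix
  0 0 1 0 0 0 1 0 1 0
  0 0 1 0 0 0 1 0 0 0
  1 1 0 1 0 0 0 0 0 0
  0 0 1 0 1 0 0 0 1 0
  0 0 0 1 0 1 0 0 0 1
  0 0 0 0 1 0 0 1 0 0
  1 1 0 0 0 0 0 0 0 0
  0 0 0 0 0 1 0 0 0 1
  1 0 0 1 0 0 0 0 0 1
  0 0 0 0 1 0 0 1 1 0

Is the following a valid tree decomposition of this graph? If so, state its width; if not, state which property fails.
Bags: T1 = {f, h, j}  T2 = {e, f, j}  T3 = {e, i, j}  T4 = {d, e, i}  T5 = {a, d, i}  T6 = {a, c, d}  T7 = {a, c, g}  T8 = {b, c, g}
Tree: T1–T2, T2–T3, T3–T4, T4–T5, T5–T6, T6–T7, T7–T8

Yes; width 2.

Vertex coverage: the bags together contain {a, b, c, d, e, f, g, h, i, j}, the full vertex set. Edge coverage: each edge of G has both endpoints in at least one bag. Running intersection: for every vertex, the bags containing it form a connected subtree. All three properties hold, so this is a valid tree decomposition of width max|bag| − 1 = 2, and hence tw(G) ≤ 2.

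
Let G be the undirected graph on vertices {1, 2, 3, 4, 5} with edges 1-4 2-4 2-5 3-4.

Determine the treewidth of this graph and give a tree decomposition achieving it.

The largest bag has 2 vertices, giving width 1; this decomposition certifies tw(G) ≤ 1. Any graph with an edge has treewidth ≥ 1, and G has the edge 1–4. The upper and lower bounds meet at 1, so that is the treewidth.

Treewidth 1.
One such decomposition:
Bags: B1 = {1, 4}  B2 = {3, 4}  B3 = {2, 4}  B4 = {2, 5}
Tree: B1–B2, B1–B3, B3–B4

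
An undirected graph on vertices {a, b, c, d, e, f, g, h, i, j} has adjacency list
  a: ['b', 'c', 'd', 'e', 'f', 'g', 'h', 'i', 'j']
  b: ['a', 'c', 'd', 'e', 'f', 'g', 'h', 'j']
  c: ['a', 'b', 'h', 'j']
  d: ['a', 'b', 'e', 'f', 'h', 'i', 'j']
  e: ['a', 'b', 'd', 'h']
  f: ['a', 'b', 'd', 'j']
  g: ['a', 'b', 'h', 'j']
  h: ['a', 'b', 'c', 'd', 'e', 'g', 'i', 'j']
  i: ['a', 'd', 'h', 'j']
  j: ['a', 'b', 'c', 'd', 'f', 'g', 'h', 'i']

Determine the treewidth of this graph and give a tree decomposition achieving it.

Every bag has size at most 5, so the width is 5 − 1 = 4 and tw(G) ≤ 4. On the other hand G contains the 5-clique {a, b, d, h, j}. A clique must lie in a single bag of any decomposition, so no decomposition can have width below 4. The upper and lower bounds meet at 4, so that is the treewidth.

Treewidth 4.
One optimal decomposition is:
Bags: B1 = {a, b, g, h, j}  B2 = {a, b, c, h, j}  B3 = {a, b, d, h, j}  B4 = {a, b, d, f, j}  B5 = {a, b, d, e, h}  B6 = {a, d, h, i, j}
Tree: B1–B2, B1–B3, B3–B4, B3–B5, B3–B6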